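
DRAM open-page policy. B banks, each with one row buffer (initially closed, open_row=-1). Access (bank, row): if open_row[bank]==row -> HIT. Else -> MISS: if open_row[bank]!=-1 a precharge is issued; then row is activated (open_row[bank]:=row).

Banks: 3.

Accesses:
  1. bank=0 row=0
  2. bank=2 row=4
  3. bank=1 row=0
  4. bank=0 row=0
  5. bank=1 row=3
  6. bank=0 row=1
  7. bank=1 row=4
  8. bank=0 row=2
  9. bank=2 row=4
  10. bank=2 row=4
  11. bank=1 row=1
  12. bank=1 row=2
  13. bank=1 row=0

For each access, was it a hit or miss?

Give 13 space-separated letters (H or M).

Acc 1: bank0 row0 -> MISS (open row0); precharges=0
Acc 2: bank2 row4 -> MISS (open row4); precharges=0
Acc 3: bank1 row0 -> MISS (open row0); precharges=0
Acc 4: bank0 row0 -> HIT
Acc 5: bank1 row3 -> MISS (open row3); precharges=1
Acc 6: bank0 row1 -> MISS (open row1); precharges=2
Acc 7: bank1 row4 -> MISS (open row4); precharges=3
Acc 8: bank0 row2 -> MISS (open row2); precharges=4
Acc 9: bank2 row4 -> HIT
Acc 10: bank2 row4 -> HIT
Acc 11: bank1 row1 -> MISS (open row1); precharges=5
Acc 12: bank1 row2 -> MISS (open row2); precharges=6
Acc 13: bank1 row0 -> MISS (open row0); precharges=7

Answer: M M M H M M M M H H M M M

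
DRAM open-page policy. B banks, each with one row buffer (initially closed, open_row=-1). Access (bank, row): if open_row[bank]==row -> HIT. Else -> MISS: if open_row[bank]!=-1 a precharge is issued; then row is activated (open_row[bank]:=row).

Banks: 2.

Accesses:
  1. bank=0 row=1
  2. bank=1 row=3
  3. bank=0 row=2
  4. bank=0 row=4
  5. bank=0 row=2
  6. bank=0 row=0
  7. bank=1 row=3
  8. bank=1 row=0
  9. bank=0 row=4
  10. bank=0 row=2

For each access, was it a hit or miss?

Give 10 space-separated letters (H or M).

Acc 1: bank0 row1 -> MISS (open row1); precharges=0
Acc 2: bank1 row3 -> MISS (open row3); precharges=0
Acc 3: bank0 row2 -> MISS (open row2); precharges=1
Acc 4: bank0 row4 -> MISS (open row4); precharges=2
Acc 5: bank0 row2 -> MISS (open row2); precharges=3
Acc 6: bank0 row0 -> MISS (open row0); precharges=4
Acc 7: bank1 row3 -> HIT
Acc 8: bank1 row0 -> MISS (open row0); precharges=5
Acc 9: bank0 row4 -> MISS (open row4); precharges=6
Acc 10: bank0 row2 -> MISS (open row2); precharges=7

Answer: M M M M M M H M M M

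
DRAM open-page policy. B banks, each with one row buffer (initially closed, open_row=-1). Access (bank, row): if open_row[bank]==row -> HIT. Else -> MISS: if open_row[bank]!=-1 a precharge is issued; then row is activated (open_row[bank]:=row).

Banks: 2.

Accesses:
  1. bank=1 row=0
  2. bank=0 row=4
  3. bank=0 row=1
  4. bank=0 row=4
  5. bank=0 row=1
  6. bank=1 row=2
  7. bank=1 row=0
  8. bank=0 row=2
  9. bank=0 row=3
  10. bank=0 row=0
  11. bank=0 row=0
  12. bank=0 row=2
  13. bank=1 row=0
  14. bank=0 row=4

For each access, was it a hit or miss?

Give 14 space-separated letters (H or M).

Answer: M M M M M M M M M M H M H M

Derivation:
Acc 1: bank1 row0 -> MISS (open row0); precharges=0
Acc 2: bank0 row4 -> MISS (open row4); precharges=0
Acc 3: bank0 row1 -> MISS (open row1); precharges=1
Acc 4: bank0 row4 -> MISS (open row4); precharges=2
Acc 5: bank0 row1 -> MISS (open row1); precharges=3
Acc 6: bank1 row2 -> MISS (open row2); precharges=4
Acc 7: bank1 row0 -> MISS (open row0); precharges=5
Acc 8: bank0 row2 -> MISS (open row2); precharges=6
Acc 9: bank0 row3 -> MISS (open row3); precharges=7
Acc 10: bank0 row0 -> MISS (open row0); precharges=8
Acc 11: bank0 row0 -> HIT
Acc 12: bank0 row2 -> MISS (open row2); precharges=9
Acc 13: bank1 row0 -> HIT
Acc 14: bank0 row4 -> MISS (open row4); precharges=10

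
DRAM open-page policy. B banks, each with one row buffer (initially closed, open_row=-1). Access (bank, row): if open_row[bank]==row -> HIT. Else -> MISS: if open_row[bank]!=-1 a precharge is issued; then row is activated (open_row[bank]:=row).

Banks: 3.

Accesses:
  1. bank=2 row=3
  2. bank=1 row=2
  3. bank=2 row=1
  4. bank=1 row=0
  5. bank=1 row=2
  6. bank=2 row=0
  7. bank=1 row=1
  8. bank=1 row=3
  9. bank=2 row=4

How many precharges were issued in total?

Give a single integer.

Answer: 7

Derivation:
Acc 1: bank2 row3 -> MISS (open row3); precharges=0
Acc 2: bank1 row2 -> MISS (open row2); precharges=0
Acc 3: bank2 row1 -> MISS (open row1); precharges=1
Acc 4: bank1 row0 -> MISS (open row0); precharges=2
Acc 5: bank1 row2 -> MISS (open row2); precharges=3
Acc 6: bank2 row0 -> MISS (open row0); precharges=4
Acc 7: bank1 row1 -> MISS (open row1); precharges=5
Acc 8: bank1 row3 -> MISS (open row3); precharges=6
Acc 9: bank2 row4 -> MISS (open row4); precharges=7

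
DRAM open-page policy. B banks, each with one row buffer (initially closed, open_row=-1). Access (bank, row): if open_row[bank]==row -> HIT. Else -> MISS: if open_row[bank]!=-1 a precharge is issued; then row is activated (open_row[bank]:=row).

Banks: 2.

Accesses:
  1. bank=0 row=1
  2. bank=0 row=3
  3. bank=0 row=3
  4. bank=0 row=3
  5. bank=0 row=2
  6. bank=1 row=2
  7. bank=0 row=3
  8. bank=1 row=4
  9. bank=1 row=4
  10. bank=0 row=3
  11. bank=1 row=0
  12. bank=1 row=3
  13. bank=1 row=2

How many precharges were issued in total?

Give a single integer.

Acc 1: bank0 row1 -> MISS (open row1); precharges=0
Acc 2: bank0 row3 -> MISS (open row3); precharges=1
Acc 3: bank0 row3 -> HIT
Acc 4: bank0 row3 -> HIT
Acc 5: bank0 row2 -> MISS (open row2); precharges=2
Acc 6: bank1 row2 -> MISS (open row2); precharges=2
Acc 7: bank0 row3 -> MISS (open row3); precharges=3
Acc 8: bank1 row4 -> MISS (open row4); precharges=4
Acc 9: bank1 row4 -> HIT
Acc 10: bank0 row3 -> HIT
Acc 11: bank1 row0 -> MISS (open row0); precharges=5
Acc 12: bank1 row3 -> MISS (open row3); precharges=6
Acc 13: bank1 row2 -> MISS (open row2); precharges=7

Answer: 7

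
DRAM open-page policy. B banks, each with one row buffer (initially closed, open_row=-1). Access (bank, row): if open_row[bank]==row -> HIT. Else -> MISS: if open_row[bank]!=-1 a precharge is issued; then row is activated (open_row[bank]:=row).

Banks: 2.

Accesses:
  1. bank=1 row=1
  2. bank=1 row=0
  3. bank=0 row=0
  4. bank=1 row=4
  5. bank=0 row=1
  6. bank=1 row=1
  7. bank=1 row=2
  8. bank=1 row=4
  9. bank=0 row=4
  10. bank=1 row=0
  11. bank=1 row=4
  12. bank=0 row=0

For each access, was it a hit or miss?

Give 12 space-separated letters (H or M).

Answer: M M M M M M M M M M M M

Derivation:
Acc 1: bank1 row1 -> MISS (open row1); precharges=0
Acc 2: bank1 row0 -> MISS (open row0); precharges=1
Acc 3: bank0 row0 -> MISS (open row0); precharges=1
Acc 4: bank1 row4 -> MISS (open row4); precharges=2
Acc 5: bank0 row1 -> MISS (open row1); precharges=3
Acc 6: bank1 row1 -> MISS (open row1); precharges=4
Acc 7: bank1 row2 -> MISS (open row2); precharges=5
Acc 8: bank1 row4 -> MISS (open row4); precharges=6
Acc 9: bank0 row4 -> MISS (open row4); precharges=7
Acc 10: bank1 row0 -> MISS (open row0); precharges=8
Acc 11: bank1 row4 -> MISS (open row4); precharges=9
Acc 12: bank0 row0 -> MISS (open row0); precharges=10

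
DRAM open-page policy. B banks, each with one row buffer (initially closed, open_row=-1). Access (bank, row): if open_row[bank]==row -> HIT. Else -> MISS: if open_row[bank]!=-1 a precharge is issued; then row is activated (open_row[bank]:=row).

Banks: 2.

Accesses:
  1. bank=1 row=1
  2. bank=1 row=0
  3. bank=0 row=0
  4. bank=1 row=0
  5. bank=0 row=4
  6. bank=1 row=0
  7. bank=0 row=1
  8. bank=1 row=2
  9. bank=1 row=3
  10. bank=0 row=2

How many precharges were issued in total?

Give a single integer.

Acc 1: bank1 row1 -> MISS (open row1); precharges=0
Acc 2: bank1 row0 -> MISS (open row0); precharges=1
Acc 3: bank0 row0 -> MISS (open row0); precharges=1
Acc 4: bank1 row0 -> HIT
Acc 5: bank0 row4 -> MISS (open row4); precharges=2
Acc 6: bank1 row0 -> HIT
Acc 7: bank0 row1 -> MISS (open row1); precharges=3
Acc 8: bank1 row2 -> MISS (open row2); precharges=4
Acc 9: bank1 row3 -> MISS (open row3); precharges=5
Acc 10: bank0 row2 -> MISS (open row2); precharges=6

Answer: 6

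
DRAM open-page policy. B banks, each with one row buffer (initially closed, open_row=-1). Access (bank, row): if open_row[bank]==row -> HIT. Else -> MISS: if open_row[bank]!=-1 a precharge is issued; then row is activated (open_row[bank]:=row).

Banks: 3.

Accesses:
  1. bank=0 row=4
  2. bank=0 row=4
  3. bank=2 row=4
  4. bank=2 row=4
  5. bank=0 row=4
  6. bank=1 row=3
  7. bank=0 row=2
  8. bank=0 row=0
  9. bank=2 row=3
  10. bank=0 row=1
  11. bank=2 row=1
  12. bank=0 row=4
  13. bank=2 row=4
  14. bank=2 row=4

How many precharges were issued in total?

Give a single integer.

Acc 1: bank0 row4 -> MISS (open row4); precharges=0
Acc 2: bank0 row4 -> HIT
Acc 3: bank2 row4 -> MISS (open row4); precharges=0
Acc 4: bank2 row4 -> HIT
Acc 5: bank0 row4 -> HIT
Acc 6: bank1 row3 -> MISS (open row3); precharges=0
Acc 7: bank0 row2 -> MISS (open row2); precharges=1
Acc 8: bank0 row0 -> MISS (open row0); precharges=2
Acc 9: bank2 row3 -> MISS (open row3); precharges=3
Acc 10: bank0 row1 -> MISS (open row1); precharges=4
Acc 11: bank2 row1 -> MISS (open row1); precharges=5
Acc 12: bank0 row4 -> MISS (open row4); precharges=6
Acc 13: bank2 row4 -> MISS (open row4); precharges=7
Acc 14: bank2 row4 -> HIT

Answer: 7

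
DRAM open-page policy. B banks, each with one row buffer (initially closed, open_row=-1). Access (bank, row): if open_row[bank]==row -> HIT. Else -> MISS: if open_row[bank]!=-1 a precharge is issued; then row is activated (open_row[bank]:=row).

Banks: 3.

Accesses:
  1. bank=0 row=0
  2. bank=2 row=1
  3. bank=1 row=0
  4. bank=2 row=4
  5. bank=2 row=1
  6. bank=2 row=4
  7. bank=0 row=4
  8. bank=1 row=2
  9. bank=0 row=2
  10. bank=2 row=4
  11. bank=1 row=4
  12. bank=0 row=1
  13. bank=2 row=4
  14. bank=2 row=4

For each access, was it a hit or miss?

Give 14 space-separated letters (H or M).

Answer: M M M M M M M M M H M M H H

Derivation:
Acc 1: bank0 row0 -> MISS (open row0); precharges=0
Acc 2: bank2 row1 -> MISS (open row1); precharges=0
Acc 3: bank1 row0 -> MISS (open row0); precharges=0
Acc 4: bank2 row4 -> MISS (open row4); precharges=1
Acc 5: bank2 row1 -> MISS (open row1); precharges=2
Acc 6: bank2 row4 -> MISS (open row4); precharges=3
Acc 7: bank0 row4 -> MISS (open row4); precharges=4
Acc 8: bank1 row2 -> MISS (open row2); precharges=5
Acc 9: bank0 row2 -> MISS (open row2); precharges=6
Acc 10: bank2 row4 -> HIT
Acc 11: bank1 row4 -> MISS (open row4); precharges=7
Acc 12: bank0 row1 -> MISS (open row1); precharges=8
Acc 13: bank2 row4 -> HIT
Acc 14: bank2 row4 -> HIT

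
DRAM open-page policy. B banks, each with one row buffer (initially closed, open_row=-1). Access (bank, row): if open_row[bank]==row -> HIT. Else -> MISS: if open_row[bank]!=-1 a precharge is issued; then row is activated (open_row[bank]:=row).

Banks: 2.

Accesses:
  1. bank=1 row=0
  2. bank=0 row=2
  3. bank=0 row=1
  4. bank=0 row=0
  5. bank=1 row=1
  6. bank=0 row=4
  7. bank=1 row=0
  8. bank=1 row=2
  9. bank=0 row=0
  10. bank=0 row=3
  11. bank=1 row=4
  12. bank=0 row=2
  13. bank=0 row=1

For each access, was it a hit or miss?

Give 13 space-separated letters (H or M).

Acc 1: bank1 row0 -> MISS (open row0); precharges=0
Acc 2: bank0 row2 -> MISS (open row2); precharges=0
Acc 3: bank0 row1 -> MISS (open row1); precharges=1
Acc 4: bank0 row0 -> MISS (open row0); precharges=2
Acc 5: bank1 row1 -> MISS (open row1); precharges=3
Acc 6: bank0 row4 -> MISS (open row4); precharges=4
Acc 7: bank1 row0 -> MISS (open row0); precharges=5
Acc 8: bank1 row2 -> MISS (open row2); precharges=6
Acc 9: bank0 row0 -> MISS (open row0); precharges=7
Acc 10: bank0 row3 -> MISS (open row3); precharges=8
Acc 11: bank1 row4 -> MISS (open row4); precharges=9
Acc 12: bank0 row2 -> MISS (open row2); precharges=10
Acc 13: bank0 row1 -> MISS (open row1); precharges=11

Answer: M M M M M M M M M M M M M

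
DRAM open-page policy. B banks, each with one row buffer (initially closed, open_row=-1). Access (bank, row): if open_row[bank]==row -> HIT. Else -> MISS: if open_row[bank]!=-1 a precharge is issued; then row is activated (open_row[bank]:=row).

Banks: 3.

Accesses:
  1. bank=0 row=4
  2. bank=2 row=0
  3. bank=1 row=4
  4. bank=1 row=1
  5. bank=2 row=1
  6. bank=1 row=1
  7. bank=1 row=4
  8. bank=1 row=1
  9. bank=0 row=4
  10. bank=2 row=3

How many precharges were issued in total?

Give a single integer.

Acc 1: bank0 row4 -> MISS (open row4); precharges=0
Acc 2: bank2 row0 -> MISS (open row0); precharges=0
Acc 3: bank1 row4 -> MISS (open row4); precharges=0
Acc 4: bank1 row1 -> MISS (open row1); precharges=1
Acc 5: bank2 row1 -> MISS (open row1); precharges=2
Acc 6: bank1 row1 -> HIT
Acc 7: bank1 row4 -> MISS (open row4); precharges=3
Acc 8: bank1 row1 -> MISS (open row1); precharges=4
Acc 9: bank0 row4 -> HIT
Acc 10: bank2 row3 -> MISS (open row3); precharges=5

Answer: 5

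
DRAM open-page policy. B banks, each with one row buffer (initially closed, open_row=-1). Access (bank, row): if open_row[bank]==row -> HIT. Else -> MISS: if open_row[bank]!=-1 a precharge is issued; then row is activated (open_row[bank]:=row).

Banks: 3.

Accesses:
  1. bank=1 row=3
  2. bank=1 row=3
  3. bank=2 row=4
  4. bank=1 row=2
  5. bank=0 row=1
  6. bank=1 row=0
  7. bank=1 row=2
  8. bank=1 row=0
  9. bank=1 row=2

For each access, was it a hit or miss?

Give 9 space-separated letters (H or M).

Answer: M H M M M M M M M

Derivation:
Acc 1: bank1 row3 -> MISS (open row3); precharges=0
Acc 2: bank1 row3 -> HIT
Acc 3: bank2 row4 -> MISS (open row4); precharges=0
Acc 4: bank1 row2 -> MISS (open row2); precharges=1
Acc 5: bank0 row1 -> MISS (open row1); precharges=1
Acc 6: bank1 row0 -> MISS (open row0); precharges=2
Acc 7: bank1 row2 -> MISS (open row2); precharges=3
Acc 8: bank1 row0 -> MISS (open row0); precharges=4
Acc 9: bank1 row2 -> MISS (open row2); precharges=5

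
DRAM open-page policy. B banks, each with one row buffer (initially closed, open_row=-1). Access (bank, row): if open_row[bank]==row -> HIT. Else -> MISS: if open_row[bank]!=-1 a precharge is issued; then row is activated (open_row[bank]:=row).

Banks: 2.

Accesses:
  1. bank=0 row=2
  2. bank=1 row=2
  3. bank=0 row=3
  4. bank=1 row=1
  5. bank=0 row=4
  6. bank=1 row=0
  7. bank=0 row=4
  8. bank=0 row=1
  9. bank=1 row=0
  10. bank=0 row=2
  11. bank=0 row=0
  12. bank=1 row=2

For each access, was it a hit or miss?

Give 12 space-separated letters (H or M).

Answer: M M M M M M H M H M M M

Derivation:
Acc 1: bank0 row2 -> MISS (open row2); precharges=0
Acc 2: bank1 row2 -> MISS (open row2); precharges=0
Acc 3: bank0 row3 -> MISS (open row3); precharges=1
Acc 4: bank1 row1 -> MISS (open row1); precharges=2
Acc 5: bank0 row4 -> MISS (open row4); precharges=3
Acc 6: bank1 row0 -> MISS (open row0); precharges=4
Acc 7: bank0 row4 -> HIT
Acc 8: bank0 row1 -> MISS (open row1); precharges=5
Acc 9: bank1 row0 -> HIT
Acc 10: bank0 row2 -> MISS (open row2); precharges=6
Acc 11: bank0 row0 -> MISS (open row0); precharges=7
Acc 12: bank1 row2 -> MISS (open row2); precharges=8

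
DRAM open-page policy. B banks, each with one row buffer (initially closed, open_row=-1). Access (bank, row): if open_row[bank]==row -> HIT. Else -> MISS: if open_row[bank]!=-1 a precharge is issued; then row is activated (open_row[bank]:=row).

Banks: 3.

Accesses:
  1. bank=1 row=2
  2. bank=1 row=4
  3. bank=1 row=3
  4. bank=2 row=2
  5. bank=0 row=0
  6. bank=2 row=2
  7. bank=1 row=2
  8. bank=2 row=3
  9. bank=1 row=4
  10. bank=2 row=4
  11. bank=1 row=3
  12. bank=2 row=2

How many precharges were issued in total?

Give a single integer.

Acc 1: bank1 row2 -> MISS (open row2); precharges=0
Acc 2: bank1 row4 -> MISS (open row4); precharges=1
Acc 3: bank1 row3 -> MISS (open row3); precharges=2
Acc 4: bank2 row2 -> MISS (open row2); precharges=2
Acc 5: bank0 row0 -> MISS (open row0); precharges=2
Acc 6: bank2 row2 -> HIT
Acc 7: bank1 row2 -> MISS (open row2); precharges=3
Acc 8: bank2 row3 -> MISS (open row3); precharges=4
Acc 9: bank1 row4 -> MISS (open row4); precharges=5
Acc 10: bank2 row4 -> MISS (open row4); precharges=6
Acc 11: bank1 row3 -> MISS (open row3); precharges=7
Acc 12: bank2 row2 -> MISS (open row2); precharges=8

Answer: 8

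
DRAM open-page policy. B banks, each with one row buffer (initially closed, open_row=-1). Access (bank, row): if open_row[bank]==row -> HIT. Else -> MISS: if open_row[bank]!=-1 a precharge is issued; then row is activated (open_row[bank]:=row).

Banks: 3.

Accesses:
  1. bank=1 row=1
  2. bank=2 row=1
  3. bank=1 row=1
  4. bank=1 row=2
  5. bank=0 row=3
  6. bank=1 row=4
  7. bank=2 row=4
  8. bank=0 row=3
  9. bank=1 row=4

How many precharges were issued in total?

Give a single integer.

Answer: 3

Derivation:
Acc 1: bank1 row1 -> MISS (open row1); precharges=0
Acc 2: bank2 row1 -> MISS (open row1); precharges=0
Acc 3: bank1 row1 -> HIT
Acc 4: bank1 row2 -> MISS (open row2); precharges=1
Acc 5: bank0 row3 -> MISS (open row3); precharges=1
Acc 6: bank1 row4 -> MISS (open row4); precharges=2
Acc 7: bank2 row4 -> MISS (open row4); precharges=3
Acc 8: bank0 row3 -> HIT
Acc 9: bank1 row4 -> HIT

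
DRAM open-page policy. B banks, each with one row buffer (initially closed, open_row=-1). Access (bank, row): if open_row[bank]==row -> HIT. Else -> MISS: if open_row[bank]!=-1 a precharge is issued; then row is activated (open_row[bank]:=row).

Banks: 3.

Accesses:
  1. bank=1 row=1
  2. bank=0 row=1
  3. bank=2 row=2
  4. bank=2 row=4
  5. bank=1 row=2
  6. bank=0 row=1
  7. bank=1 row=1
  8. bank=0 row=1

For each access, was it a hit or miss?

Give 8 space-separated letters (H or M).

Acc 1: bank1 row1 -> MISS (open row1); precharges=0
Acc 2: bank0 row1 -> MISS (open row1); precharges=0
Acc 3: bank2 row2 -> MISS (open row2); precharges=0
Acc 4: bank2 row4 -> MISS (open row4); precharges=1
Acc 5: bank1 row2 -> MISS (open row2); precharges=2
Acc 6: bank0 row1 -> HIT
Acc 7: bank1 row1 -> MISS (open row1); precharges=3
Acc 8: bank0 row1 -> HIT

Answer: M M M M M H M H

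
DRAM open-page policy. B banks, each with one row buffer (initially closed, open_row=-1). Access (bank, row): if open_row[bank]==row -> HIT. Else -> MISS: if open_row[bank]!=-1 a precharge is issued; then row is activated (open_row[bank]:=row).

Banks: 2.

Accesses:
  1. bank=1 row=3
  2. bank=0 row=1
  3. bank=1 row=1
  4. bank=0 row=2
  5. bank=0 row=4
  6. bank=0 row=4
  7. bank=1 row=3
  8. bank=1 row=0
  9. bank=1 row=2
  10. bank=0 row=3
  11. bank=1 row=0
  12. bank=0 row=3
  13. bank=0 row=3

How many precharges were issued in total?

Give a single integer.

Answer: 8

Derivation:
Acc 1: bank1 row3 -> MISS (open row3); precharges=0
Acc 2: bank0 row1 -> MISS (open row1); precharges=0
Acc 3: bank1 row1 -> MISS (open row1); precharges=1
Acc 4: bank0 row2 -> MISS (open row2); precharges=2
Acc 5: bank0 row4 -> MISS (open row4); precharges=3
Acc 6: bank0 row4 -> HIT
Acc 7: bank1 row3 -> MISS (open row3); precharges=4
Acc 8: bank1 row0 -> MISS (open row0); precharges=5
Acc 9: bank1 row2 -> MISS (open row2); precharges=6
Acc 10: bank0 row3 -> MISS (open row3); precharges=7
Acc 11: bank1 row0 -> MISS (open row0); precharges=8
Acc 12: bank0 row3 -> HIT
Acc 13: bank0 row3 -> HIT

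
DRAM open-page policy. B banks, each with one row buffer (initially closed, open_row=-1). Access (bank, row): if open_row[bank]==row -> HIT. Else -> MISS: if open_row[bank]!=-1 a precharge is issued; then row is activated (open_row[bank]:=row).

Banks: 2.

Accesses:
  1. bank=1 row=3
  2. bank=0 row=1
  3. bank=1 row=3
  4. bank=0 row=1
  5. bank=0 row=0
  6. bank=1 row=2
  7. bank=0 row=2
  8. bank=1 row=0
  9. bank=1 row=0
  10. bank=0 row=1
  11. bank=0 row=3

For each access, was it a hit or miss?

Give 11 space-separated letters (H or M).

Answer: M M H H M M M M H M M

Derivation:
Acc 1: bank1 row3 -> MISS (open row3); precharges=0
Acc 2: bank0 row1 -> MISS (open row1); precharges=0
Acc 3: bank1 row3 -> HIT
Acc 4: bank0 row1 -> HIT
Acc 5: bank0 row0 -> MISS (open row0); precharges=1
Acc 6: bank1 row2 -> MISS (open row2); precharges=2
Acc 7: bank0 row2 -> MISS (open row2); precharges=3
Acc 8: bank1 row0 -> MISS (open row0); precharges=4
Acc 9: bank1 row0 -> HIT
Acc 10: bank0 row1 -> MISS (open row1); precharges=5
Acc 11: bank0 row3 -> MISS (open row3); precharges=6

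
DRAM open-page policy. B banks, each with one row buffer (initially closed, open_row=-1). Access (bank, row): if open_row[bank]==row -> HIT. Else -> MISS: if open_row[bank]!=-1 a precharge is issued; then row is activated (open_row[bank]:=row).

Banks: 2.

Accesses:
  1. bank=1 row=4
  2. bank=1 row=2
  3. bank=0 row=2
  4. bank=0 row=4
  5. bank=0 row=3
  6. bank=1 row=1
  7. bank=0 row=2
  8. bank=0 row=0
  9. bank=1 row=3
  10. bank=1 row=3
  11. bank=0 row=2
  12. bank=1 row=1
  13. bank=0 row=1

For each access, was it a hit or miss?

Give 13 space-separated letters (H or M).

Answer: M M M M M M M M M H M M M

Derivation:
Acc 1: bank1 row4 -> MISS (open row4); precharges=0
Acc 2: bank1 row2 -> MISS (open row2); precharges=1
Acc 3: bank0 row2 -> MISS (open row2); precharges=1
Acc 4: bank0 row4 -> MISS (open row4); precharges=2
Acc 5: bank0 row3 -> MISS (open row3); precharges=3
Acc 6: bank1 row1 -> MISS (open row1); precharges=4
Acc 7: bank0 row2 -> MISS (open row2); precharges=5
Acc 8: bank0 row0 -> MISS (open row0); precharges=6
Acc 9: bank1 row3 -> MISS (open row3); precharges=7
Acc 10: bank1 row3 -> HIT
Acc 11: bank0 row2 -> MISS (open row2); precharges=8
Acc 12: bank1 row1 -> MISS (open row1); precharges=9
Acc 13: bank0 row1 -> MISS (open row1); precharges=10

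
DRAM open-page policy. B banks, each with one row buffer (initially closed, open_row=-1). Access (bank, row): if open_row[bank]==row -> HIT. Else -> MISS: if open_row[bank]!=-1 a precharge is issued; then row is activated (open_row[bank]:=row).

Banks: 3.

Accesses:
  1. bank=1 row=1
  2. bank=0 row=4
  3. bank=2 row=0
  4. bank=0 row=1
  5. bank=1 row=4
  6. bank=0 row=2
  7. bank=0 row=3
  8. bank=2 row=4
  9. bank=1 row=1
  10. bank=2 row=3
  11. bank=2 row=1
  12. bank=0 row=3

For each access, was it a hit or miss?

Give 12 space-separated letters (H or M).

Answer: M M M M M M M M M M M H

Derivation:
Acc 1: bank1 row1 -> MISS (open row1); precharges=0
Acc 2: bank0 row4 -> MISS (open row4); precharges=0
Acc 3: bank2 row0 -> MISS (open row0); precharges=0
Acc 4: bank0 row1 -> MISS (open row1); precharges=1
Acc 5: bank1 row4 -> MISS (open row4); precharges=2
Acc 6: bank0 row2 -> MISS (open row2); precharges=3
Acc 7: bank0 row3 -> MISS (open row3); precharges=4
Acc 8: bank2 row4 -> MISS (open row4); precharges=5
Acc 9: bank1 row1 -> MISS (open row1); precharges=6
Acc 10: bank2 row3 -> MISS (open row3); precharges=7
Acc 11: bank2 row1 -> MISS (open row1); precharges=8
Acc 12: bank0 row3 -> HIT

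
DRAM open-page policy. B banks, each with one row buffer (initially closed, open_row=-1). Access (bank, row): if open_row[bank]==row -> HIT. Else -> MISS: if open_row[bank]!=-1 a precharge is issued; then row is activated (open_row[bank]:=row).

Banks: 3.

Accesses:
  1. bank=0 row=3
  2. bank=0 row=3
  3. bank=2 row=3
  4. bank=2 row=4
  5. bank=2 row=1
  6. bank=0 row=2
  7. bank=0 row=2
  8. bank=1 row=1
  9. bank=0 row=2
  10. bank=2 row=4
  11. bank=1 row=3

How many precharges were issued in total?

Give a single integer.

Acc 1: bank0 row3 -> MISS (open row3); precharges=0
Acc 2: bank0 row3 -> HIT
Acc 3: bank2 row3 -> MISS (open row3); precharges=0
Acc 4: bank2 row4 -> MISS (open row4); precharges=1
Acc 5: bank2 row1 -> MISS (open row1); precharges=2
Acc 6: bank0 row2 -> MISS (open row2); precharges=3
Acc 7: bank0 row2 -> HIT
Acc 8: bank1 row1 -> MISS (open row1); precharges=3
Acc 9: bank0 row2 -> HIT
Acc 10: bank2 row4 -> MISS (open row4); precharges=4
Acc 11: bank1 row3 -> MISS (open row3); precharges=5

Answer: 5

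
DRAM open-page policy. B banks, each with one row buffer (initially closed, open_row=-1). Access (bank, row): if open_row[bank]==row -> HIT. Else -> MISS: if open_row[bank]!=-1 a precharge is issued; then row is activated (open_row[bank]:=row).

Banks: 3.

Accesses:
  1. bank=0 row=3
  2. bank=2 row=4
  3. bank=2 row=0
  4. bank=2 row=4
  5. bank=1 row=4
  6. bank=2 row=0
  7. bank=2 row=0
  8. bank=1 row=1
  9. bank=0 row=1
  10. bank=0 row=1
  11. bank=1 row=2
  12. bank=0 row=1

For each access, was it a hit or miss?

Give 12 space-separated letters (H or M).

Acc 1: bank0 row3 -> MISS (open row3); precharges=0
Acc 2: bank2 row4 -> MISS (open row4); precharges=0
Acc 3: bank2 row0 -> MISS (open row0); precharges=1
Acc 4: bank2 row4 -> MISS (open row4); precharges=2
Acc 5: bank1 row4 -> MISS (open row4); precharges=2
Acc 6: bank2 row0 -> MISS (open row0); precharges=3
Acc 7: bank2 row0 -> HIT
Acc 8: bank1 row1 -> MISS (open row1); precharges=4
Acc 9: bank0 row1 -> MISS (open row1); precharges=5
Acc 10: bank0 row1 -> HIT
Acc 11: bank1 row2 -> MISS (open row2); precharges=6
Acc 12: bank0 row1 -> HIT

Answer: M M M M M M H M M H M H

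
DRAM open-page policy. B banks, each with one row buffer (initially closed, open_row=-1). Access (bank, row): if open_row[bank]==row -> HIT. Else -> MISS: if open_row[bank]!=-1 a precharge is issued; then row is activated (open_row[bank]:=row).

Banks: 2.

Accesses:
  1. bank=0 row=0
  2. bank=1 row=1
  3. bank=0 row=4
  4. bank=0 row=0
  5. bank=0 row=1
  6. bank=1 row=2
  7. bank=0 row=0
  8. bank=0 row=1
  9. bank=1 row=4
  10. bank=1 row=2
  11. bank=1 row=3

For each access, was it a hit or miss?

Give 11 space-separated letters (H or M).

Answer: M M M M M M M M M M M

Derivation:
Acc 1: bank0 row0 -> MISS (open row0); precharges=0
Acc 2: bank1 row1 -> MISS (open row1); precharges=0
Acc 3: bank0 row4 -> MISS (open row4); precharges=1
Acc 4: bank0 row0 -> MISS (open row0); precharges=2
Acc 5: bank0 row1 -> MISS (open row1); precharges=3
Acc 6: bank1 row2 -> MISS (open row2); precharges=4
Acc 7: bank0 row0 -> MISS (open row0); precharges=5
Acc 8: bank0 row1 -> MISS (open row1); precharges=6
Acc 9: bank1 row4 -> MISS (open row4); precharges=7
Acc 10: bank1 row2 -> MISS (open row2); precharges=8
Acc 11: bank1 row3 -> MISS (open row3); precharges=9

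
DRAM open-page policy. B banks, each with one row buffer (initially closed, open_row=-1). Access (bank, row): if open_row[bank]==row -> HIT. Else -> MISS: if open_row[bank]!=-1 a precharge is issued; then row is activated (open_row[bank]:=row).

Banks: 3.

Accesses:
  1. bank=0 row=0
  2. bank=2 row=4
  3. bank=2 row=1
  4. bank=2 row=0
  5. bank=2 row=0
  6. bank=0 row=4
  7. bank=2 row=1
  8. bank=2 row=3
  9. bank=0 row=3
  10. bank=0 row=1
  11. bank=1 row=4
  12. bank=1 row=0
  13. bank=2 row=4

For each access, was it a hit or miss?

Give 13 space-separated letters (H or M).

Acc 1: bank0 row0 -> MISS (open row0); precharges=0
Acc 2: bank2 row4 -> MISS (open row4); precharges=0
Acc 3: bank2 row1 -> MISS (open row1); precharges=1
Acc 4: bank2 row0 -> MISS (open row0); precharges=2
Acc 5: bank2 row0 -> HIT
Acc 6: bank0 row4 -> MISS (open row4); precharges=3
Acc 7: bank2 row1 -> MISS (open row1); precharges=4
Acc 8: bank2 row3 -> MISS (open row3); precharges=5
Acc 9: bank0 row3 -> MISS (open row3); precharges=6
Acc 10: bank0 row1 -> MISS (open row1); precharges=7
Acc 11: bank1 row4 -> MISS (open row4); precharges=7
Acc 12: bank1 row0 -> MISS (open row0); precharges=8
Acc 13: bank2 row4 -> MISS (open row4); precharges=9

Answer: M M M M H M M M M M M M M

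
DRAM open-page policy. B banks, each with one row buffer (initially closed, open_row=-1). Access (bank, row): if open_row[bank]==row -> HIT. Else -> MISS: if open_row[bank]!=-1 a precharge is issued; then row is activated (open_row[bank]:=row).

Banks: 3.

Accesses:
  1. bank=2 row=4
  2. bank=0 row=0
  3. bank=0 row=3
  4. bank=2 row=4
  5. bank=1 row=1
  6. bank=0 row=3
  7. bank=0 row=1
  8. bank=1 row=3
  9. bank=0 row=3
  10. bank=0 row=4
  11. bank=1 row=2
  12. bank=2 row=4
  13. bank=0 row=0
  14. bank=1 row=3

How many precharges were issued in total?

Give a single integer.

Answer: 8

Derivation:
Acc 1: bank2 row4 -> MISS (open row4); precharges=0
Acc 2: bank0 row0 -> MISS (open row0); precharges=0
Acc 3: bank0 row3 -> MISS (open row3); precharges=1
Acc 4: bank2 row4 -> HIT
Acc 5: bank1 row1 -> MISS (open row1); precharges=1
Acc 6: bank0 row3 -> HIT
Acc 7: bank0 row1 -> MISS (open row1); precharges=2
Acc 8: bank1 row3 -> MISS (open row3); precharges=3
Acc 9: bank0 row3 -> MISS (open row3); precharges=4
Acc 10: bank0 row4 -> MISS (open row4); precharges=5
Acc 11: bank1 row2 -> MISS (open row2); precharges=6
Acc 12: bank2 row4 -> HIT
Acc 13: bank0 row0 -> MISS (open row0); precharges=7
Acc 14: bank1 row3 -> MISS (open row3); precharges=8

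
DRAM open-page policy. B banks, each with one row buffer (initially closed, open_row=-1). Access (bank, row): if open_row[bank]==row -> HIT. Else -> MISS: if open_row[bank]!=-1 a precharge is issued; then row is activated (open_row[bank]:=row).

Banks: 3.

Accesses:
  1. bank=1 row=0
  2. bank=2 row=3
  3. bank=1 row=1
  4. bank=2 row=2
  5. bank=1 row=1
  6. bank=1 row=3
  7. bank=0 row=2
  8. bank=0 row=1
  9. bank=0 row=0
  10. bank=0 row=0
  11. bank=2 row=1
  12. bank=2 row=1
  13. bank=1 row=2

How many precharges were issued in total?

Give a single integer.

Acc 1: bank1 row0 -> MISS (open row0); precharges=0
Acc 2: bank2 row3 -> MISS (open row3); precharges=0
Acc 3: bank1 row1 -> MISS (open row1); precharges=1
Acc 4: bank2 row2 -> MISS (open row2); precharges=2
Acc 5: bank1 row1 -> HIT
Acc 6: bank1 row3 -> MISS (open row3); precharges=3
Acc 7: bank0 row2 -> MISS (open row2); precharges=3
Acc 8: bank0 row1 -> MISS (open row1); precharges=4
Acc 9: bank0 row0 -> MISS (open row0); precharges=5
Acc 10: bank0 row0 -> HIT
Acc 11: bank2 row1 -> MISS (open row1); precharges=6
Acc 12: bank2 row1 -> HIT
Acc 13: bank1 row2 -> MISS (open row2); precharges=7

Answer: 7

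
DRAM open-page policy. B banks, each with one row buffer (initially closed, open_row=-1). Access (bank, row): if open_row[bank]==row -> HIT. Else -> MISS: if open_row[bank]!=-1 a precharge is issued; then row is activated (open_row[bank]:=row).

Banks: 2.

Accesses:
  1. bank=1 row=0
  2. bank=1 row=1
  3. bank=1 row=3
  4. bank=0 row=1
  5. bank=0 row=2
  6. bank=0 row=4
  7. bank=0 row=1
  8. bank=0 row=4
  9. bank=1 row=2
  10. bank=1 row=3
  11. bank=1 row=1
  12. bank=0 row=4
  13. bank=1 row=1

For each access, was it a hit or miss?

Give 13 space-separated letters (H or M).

Answer: M M M M M M M M M M M H H

Derivation:
Acc 1: bank1 row0 -> MISS (open row0); precharges=0
Acc 2: bank1 row1 -> MISS (open row1); precharges=1
Acc 3: bank1 row3 -> MISS (open row3); precharges=2
Acc 4: bank0 row1 -> MISS (open row1); precharges=2
Acc 5: bank0 row2 -> MISS (open row2); precharges=3
Acc 6: bank0 row4 -> MISS (open row4); precharges=4
Acc 7: bank0 row1 -> MISS (open row1); precharges=5
Acc 8: bank0 row4 -> MISS (open row4); precharges=6
Acc 9: bank1 row2 -> MISS (open row2); precharges=7
Acc 10: bank1 row3 -> MISS (open row3); precharges=8
Acc 11: bank1 row1 -> MISS (open row1); precharges=9
Acc 12: bank0 row4 -> HIT
Acc 13: bank1 row1 -> HIT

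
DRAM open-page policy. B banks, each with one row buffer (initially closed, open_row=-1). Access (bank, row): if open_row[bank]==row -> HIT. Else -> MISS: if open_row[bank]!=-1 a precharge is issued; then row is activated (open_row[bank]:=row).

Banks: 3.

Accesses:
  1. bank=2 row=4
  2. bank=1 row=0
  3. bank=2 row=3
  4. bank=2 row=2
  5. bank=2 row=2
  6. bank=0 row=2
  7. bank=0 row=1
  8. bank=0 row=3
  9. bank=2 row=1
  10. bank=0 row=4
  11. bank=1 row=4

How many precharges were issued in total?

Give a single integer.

Answer: 7

Derivation:
Acc 1: bank2 row4 -> MISS (open row4); precharges=0
Acc 2: bank1 row0 -> MISS (open row0); precharges=0
Acc 3: bank2 row3 -> MISS (open row3); precharges=1
Acc 4: bank2 row2 -> MISS (open row2); precharges=2
Acc 5: bank2 row2 -> HIT
Acc 6: bank0 row2 -> MISS (open row2); precharges=2
Acc 7: bank0 row1 -> MISS (open row1); precharges=3
Acc 8: bank0 row3 -> MISS (open row3); precharges=4
Acc 9: bank2 row1 -> MISS (open row1); precharges=5
Acc 10: bank0 row4 -> MISS (open row4); precharges=6
Acc 11: bank1 row4 -> MISS (open row4); precharges=7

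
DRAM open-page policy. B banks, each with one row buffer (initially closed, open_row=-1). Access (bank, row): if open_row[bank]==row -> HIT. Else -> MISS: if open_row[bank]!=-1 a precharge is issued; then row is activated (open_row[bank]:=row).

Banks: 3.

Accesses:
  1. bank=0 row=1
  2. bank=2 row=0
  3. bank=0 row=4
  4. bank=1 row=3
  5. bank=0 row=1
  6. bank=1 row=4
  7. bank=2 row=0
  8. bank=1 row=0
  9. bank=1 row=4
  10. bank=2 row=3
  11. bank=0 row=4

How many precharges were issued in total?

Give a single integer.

Answer: 7

Derivation:
Acc 1: bank0 row1 -> MISS (open row1); precharges=0
Acc 2: bank2 row0 -> MISS (open row0); precharges=0
Acc 3: bank0 row4 -> MISS (open row4); precharges=1
Acc 4: bank1 row3 -> MISS (open row3); precharges=1
Acc 5: bank0 row1 -> MISS (open row1); precharges=2
Acc 6: bank1 row4 -> MISS (open row4); precharges=3
Acc 7: bank2 row0 -> HIT
Acc 8: bank1 row0 -> MISS (open row0); precharges=4
Acc 9: bank1 row4 -> MISS (open row4); precharges=5
Acc 10: bank2 row3 -> MISS (open row3); precharges=6
Acc 11: bank0 row4 -> MISS (open row4); precharges=7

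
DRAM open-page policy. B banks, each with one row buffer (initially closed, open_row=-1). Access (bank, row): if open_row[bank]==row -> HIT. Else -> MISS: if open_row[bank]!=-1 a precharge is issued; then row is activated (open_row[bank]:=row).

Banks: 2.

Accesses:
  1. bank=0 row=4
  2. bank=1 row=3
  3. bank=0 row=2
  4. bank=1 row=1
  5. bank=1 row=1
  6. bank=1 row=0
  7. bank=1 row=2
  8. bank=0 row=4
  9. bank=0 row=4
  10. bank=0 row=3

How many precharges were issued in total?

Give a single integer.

Acc 1: bank0 row4 -> MISS (open row4); precharges=0
Acc 2: bank1 row3 -> MISS (open row3); precharges=0
Acc 3: bank0 row2 -> MISS (open row2); precharges=1
Acc 4: bank1 row1 -> MISS (open row1); precharges=2
Acc 5: bank1 row1 -> HIT
Acc 6: bank1 row0 -> MISS (open row0); precharges=3
Acc 7: bank1 row2 -> MISS (open row2); precharges=4
Acc 8: bank0 row4 -> MISS (open row4); precharges=5
Acc 9: bank0 row4 -> HIT
Acc 10: bank0 row3 -> MISS (open row3); precharges=6

Answer: 6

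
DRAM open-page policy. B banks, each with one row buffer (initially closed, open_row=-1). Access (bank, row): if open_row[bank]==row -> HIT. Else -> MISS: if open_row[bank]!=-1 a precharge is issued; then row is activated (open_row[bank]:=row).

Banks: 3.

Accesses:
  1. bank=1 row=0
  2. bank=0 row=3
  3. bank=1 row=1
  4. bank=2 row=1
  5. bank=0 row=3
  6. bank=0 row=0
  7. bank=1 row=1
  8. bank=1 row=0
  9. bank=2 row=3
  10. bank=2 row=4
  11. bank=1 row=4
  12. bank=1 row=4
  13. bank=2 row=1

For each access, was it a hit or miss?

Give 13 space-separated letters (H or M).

Acc 1: bank1 row0 -> MISS (open row0); precharges=0
Acc 2: bank0 row3 -> MISS (open row3); precharges=0
Acc 3: bank1 row1 -> MISS (open row1); precharges=1
Acc 4: bank2 row1 -> MISS (open row1); precharges=1
Acc 5: bank0 row3 -> HIT
Acc 6: bank0 row0 -> MISS (open row0); precharges=2
Acc 7: bank1 row1 -> HIT
Acc 8: bank1 row0 -> MISS (open row0); precharges=3
Acc 9: bank2 row3 -> MISS (open row3); precharges=4
Acc 10: bank2 row4 -> MISS (open row4); precharges=5
Acc 11: bank1 row4 -> MISS (open row4); precharges=6
Acc 12: bank1 row4 -> HIT
Acc 13: bank2 row1 -> MISS (open row1); precharges=7

Answer: M M M M H M H M M M M H M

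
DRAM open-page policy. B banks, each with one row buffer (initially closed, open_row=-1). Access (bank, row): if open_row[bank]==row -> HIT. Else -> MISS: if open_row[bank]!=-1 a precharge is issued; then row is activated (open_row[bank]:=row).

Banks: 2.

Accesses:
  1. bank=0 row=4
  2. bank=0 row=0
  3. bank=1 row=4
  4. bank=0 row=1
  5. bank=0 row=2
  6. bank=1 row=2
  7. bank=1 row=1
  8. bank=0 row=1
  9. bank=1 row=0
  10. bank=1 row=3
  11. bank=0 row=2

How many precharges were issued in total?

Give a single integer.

Acc 1: bank0 row4 -> MISS (open row4); precharges=0
Acc 2: bank0 row0 -> MISS (open row0); precharges=1
Acc 3: bank1 row4 -> MISS (open row4); precharges=1
Acc 4: bank0 row1 -> MISS (open row1); precharges=2
Acc 5: bank0 row2 -> MISS (open row2); precharges=3
Acc 6: bank1 row2 -> MISS (open row2); precharges=4
Acc 7: bank1 row1 -> MISS (open row1); precharges=5
Acc 8: bank0 row1 -> MISS (open row1); precharges=6
Acc 9: bank1 row0 -> MISS (open row0); precharges=7
Acc 10: bank1 row3 -> MISS (open row3); precharges=8
Acc 11: bank0 row2 -> MISS (open row2); precharges=9

Answer: 9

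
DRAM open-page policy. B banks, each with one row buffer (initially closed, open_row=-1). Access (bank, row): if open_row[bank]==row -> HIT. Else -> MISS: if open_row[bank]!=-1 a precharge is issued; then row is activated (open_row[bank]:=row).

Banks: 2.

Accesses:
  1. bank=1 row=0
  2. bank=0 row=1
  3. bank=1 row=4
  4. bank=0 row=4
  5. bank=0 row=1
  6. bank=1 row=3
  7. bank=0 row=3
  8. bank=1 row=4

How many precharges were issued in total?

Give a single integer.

Acc 1: bank1 row0 -> MISS (open row0); precharges=0
Acc 2: bank0 row1 -> MISS (open row1); precharges=0
Acc 3: bank1 row4 -> MISS (open row4); precharges=1
Acc 4: bank0 row4 -> MISS (open row4); precharges=2
Acc 5: bank0 row1 -> MISS (open row1); precharges=3
Acc 6: bank1 row3 -> MISS (open row3); precharges=4
Acc 7: bank0 row3 -> MISS (open row3); precharges=5
Acc 8: bank1 row4 -> MISS (open row4); precharges=6

Answer: 6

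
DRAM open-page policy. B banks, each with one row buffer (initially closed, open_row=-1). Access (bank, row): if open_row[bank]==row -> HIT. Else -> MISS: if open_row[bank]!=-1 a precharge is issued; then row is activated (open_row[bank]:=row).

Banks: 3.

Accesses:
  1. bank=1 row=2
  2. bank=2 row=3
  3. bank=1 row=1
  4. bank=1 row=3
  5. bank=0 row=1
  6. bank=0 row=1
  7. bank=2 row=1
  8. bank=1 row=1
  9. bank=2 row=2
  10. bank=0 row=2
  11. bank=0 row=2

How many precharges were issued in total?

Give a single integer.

Answer: 6

Derivation:
Acc 1: bank1 row2 -> MISS (open row2); precharges=0
Acc 2: bank2 row3 -> MISS (open row3); precharges=0
Acc 3: bank1 row1 -> MISS (open row1); precharges=1
Acc 4: bank1 row3 -> MISS (open row3); precharges=2
Acc 5: bank0 row1 -> MISS (open row1); precharges=2
Acc 6: bank0 row1 -> HIT
Acc 7: bank2 row1 -> MISS (open row1); precharges=3
Acc 8: bank1 row1 -> MISS (open row1); precharges=4
Acc 9: bank2 row2 -> MISS (open row2); precharges=5
Acc 10: bank0 row2 -> MISS (open row2); precharges=6
Acc 11: bank0 row2 -> HIT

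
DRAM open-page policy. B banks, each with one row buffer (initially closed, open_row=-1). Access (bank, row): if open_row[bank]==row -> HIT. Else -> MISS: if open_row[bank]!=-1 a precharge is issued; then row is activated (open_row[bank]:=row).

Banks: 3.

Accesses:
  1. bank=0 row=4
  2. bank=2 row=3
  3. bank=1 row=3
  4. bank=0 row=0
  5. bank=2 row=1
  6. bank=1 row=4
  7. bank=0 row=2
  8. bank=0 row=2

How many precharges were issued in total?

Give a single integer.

Acc 1: bank0 row4 -> MISS (open row4); precharges=0
Acc 2: bank2 row3 -> MISS (open row3); precharges=0
Acc 3: bank1 row3 -> MISS (open row3); precharges=0
Acc 4: bank0 row0 -> MISS (open row0); precharges=1
Acc 5: bank2 row1 -> MISS (open row1); precharges=2
Acc 6: bank1 row4 -> MISS (open row4); precharges=3
Acc 7: bank0 row2 -> MISS (open row2); precharges=4
Acc 8: bank0 row2 -> HIT

Answer: 4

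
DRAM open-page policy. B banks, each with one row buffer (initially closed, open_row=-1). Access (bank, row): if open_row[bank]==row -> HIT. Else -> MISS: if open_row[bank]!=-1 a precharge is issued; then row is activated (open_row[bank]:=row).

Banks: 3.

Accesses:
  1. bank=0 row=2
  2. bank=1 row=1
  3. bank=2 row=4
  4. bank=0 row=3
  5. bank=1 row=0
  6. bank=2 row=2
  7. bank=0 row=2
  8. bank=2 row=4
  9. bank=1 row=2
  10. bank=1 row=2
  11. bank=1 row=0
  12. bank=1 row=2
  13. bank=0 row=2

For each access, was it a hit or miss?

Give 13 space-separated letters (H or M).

Answer: M M M M M M M M M H M M H

Derivation:
Acc 1: bank0 row2 -> MISS (open row2); precharges=0
Acc 2: bank1 row1 -> MISS (open row1); precharges=0
Acc 3: bank2 row4 -> MISS (open row4); precharges=0
Acc 4: bank0 row3 -> MISS (open row3); precharges=1
Acc 5: bank1 row0 -> MISS (open row0); precharges=2
Acc 6: bank2 row2 -> MISS (open row2); precharges=3
Acc 7: bank0 row2 -> MISS (open row2); precharges=4
Acc 8: bank2 row4 -> MISS (open row4); precharges=5
Acc 9: bank1 row2 -> MISS (open row2); precharges=6
Acc 10: bank1 row2 -> HIT
Acc 11: bank1 row0 -> MISS (open row0); precharges=7
Acc 12: bank1 row2 -> MISS (open row2); precharges=8
Acc 13: bank0 row2 -> HIT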